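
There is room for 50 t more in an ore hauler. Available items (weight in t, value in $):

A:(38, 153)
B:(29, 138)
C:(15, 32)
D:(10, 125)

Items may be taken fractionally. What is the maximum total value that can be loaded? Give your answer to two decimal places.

Sort by value per unit weight and fill in that order.
Order: D (125/10=12.50) > B (138/29=4.76) > A (153/38=4.03) > C (32/15=2.13)
Fill: take D (10 @ 125) → take B (29 @ 138) → take 11/38 of A → 44.29; 50/50 used.
Total value = 307.29

307.29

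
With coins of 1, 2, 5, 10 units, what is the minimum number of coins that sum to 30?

30 − 3×10→0
Total coins = 3 = 3

3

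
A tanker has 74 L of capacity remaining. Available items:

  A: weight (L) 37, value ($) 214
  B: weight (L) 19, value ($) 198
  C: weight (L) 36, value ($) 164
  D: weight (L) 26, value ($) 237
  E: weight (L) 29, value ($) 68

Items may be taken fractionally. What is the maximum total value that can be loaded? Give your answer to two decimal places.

Greedy by value/weight ratio, highest first.
Order: B (198/19=10.42) > D (237/26=9.12) > A (214/37=5.78) > C (164/36=4.56) > E (68/29=2.34)
Fill: take B (19 @ 198) → take D (26 @ 237) → take 29/37 of A → 167.73; 74/74 used.
Total value = 602.73

602.73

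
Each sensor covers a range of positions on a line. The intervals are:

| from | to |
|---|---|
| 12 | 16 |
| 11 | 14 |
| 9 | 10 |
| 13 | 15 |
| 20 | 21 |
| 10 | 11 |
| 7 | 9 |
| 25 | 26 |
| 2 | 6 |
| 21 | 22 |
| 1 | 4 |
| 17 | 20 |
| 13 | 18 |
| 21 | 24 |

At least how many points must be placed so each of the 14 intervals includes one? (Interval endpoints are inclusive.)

7

Sorted: [1,4] [2,6] [7,9] [9,10] [10,11] [11,14] [13,15] [12,16] [13,18] [17,20] [20,21] [21,22] [21,24] [25,26]
{[1,4],[2,6]} hit by 4; {[7,9],[9,10]} hit by 9; {[10,11],[11,14]} hit by 11; {[13,15],[12,16],[13,18]} hit by 15; {[17,20],[20,21]} hit by 20; {[21,22],[21,24]} hit by 22; {[25,26]} hit by 26.
Points: 4, 9, 11, 15, 20, 22, 26 (7 total).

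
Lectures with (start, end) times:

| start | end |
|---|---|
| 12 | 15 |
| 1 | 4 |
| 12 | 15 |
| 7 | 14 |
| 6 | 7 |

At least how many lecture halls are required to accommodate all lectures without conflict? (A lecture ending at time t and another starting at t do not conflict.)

The answer is the maximum number of intervals overlapping at any instant.
starts: [1, 6, 7, 12, 12]
ends:   [4, 7, 14, 15, 15]
s1→1 e4→0 s6→1 e7→0 s7→1 s12→2 s12→3  — peak 3.

3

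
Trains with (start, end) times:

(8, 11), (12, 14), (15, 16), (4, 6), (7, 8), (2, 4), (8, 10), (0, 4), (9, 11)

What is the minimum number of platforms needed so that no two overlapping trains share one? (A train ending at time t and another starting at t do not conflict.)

3

Count concurrent intervals with a sweep; the peak is the room count.
Events (time:±→running): 0:+→1 2:+→2 4:-→1 4:-→0 4:+→1 6:-→0 7:+→1 8:-→0 8:+→1 8:+→2 9:+→3 … peak 3.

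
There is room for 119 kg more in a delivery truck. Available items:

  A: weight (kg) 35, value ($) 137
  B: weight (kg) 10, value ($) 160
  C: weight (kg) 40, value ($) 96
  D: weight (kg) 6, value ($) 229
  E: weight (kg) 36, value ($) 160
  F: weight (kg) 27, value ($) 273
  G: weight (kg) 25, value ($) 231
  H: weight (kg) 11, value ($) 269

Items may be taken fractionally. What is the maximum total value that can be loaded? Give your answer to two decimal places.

Order: D (229/6=38.17) > H (269/11=24.45) > B (160/10=16.00) > F (273/27=10.11) > G (231/25=9.24) > E (160/36=4.44) > A (137/35=3.91) > C (96/40=2.40)
Fill: take D (6 @ 229) → take H (11 @ 269) → take B (10 @ 160) → take F (27 @ 273) → take G (25 @ 231) → take E (36 @ 160) → take 4/35 of A → 15.66; 119/119 used.
Total value = 1337.66

1337.66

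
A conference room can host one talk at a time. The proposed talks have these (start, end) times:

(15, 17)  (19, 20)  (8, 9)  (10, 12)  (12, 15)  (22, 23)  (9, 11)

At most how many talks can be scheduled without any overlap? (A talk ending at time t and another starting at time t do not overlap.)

Sorted by end: (8,9)  (9,11)  (10,12)  (12,15)  (15,17)  (19,20)  (22,23)
take (8,9); take (9,11); skip (10,12); take (12,15); take (15,17); take (19,20); take (22,23).
Selected 6 talks.

6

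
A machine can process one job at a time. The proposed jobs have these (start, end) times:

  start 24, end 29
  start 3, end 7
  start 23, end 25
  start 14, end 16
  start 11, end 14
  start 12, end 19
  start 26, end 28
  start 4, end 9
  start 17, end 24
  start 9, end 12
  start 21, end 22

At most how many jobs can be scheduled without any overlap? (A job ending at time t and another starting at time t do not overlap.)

Order by finish time; keep every interval that doesn't clash with the previous kept one.
By end time: (3,7), (4,9), (9,12), (11,14), (14,16), (12,19), (21,22), (17,24), (23,25), (26,28), (24,29).
Pick (3,7); next start ≥ 7 → (9,12); next start ≥ 12 → (14,16); next start ≥ 16 → (21,22); next start ≥ 22 → (23,25); next start ≥ 25 → (26,28).
Selected 6 jobs.

6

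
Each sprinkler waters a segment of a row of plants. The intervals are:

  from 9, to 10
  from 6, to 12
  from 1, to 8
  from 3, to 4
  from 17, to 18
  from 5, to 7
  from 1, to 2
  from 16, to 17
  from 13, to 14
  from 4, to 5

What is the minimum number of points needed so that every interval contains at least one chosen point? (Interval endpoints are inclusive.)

6

Sort by right endpoint; whenever an interval is uncovered, place a point at its right end.
By right end: [1,2]  [3,4]  [4,5]  [5,7]  [1,8]  [9,10]  [6,12]  [13,14]  [16,17]  [17,18]
[1,2] uncovered → point at 2; [3,4] uncovered → point at 4; [5,7] uncovered → point at 7; [9,10] uncovered → point at 10; [13,14] uncovered → point at 14; [16,17] uncovered → point at 17.
Points: 2, 4, 7, 10, 14, 17 (6 total).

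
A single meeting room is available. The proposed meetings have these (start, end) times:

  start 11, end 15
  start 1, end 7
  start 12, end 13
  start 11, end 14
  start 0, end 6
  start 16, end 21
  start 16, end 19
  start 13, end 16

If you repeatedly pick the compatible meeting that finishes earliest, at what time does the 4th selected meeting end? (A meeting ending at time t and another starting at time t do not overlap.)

19

Sorted by end: (0,6)  (1,7)  (12,13)  (11,14)  (11,15)  (13,16)  (16,19)  (16,21)
take (0,6); take (12,13); skip (11,15); take (13,16); take (16,19).
Selected: (0,6) (12,13) (13,16) (16,19)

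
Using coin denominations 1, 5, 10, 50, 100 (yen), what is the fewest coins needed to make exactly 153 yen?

5

Use the largest denomination that fits, subtract, and repeat.
153 − 1×100→53 − 1×50→3 − 3×1→0
Total coins = 1 + 1 + 3 = 5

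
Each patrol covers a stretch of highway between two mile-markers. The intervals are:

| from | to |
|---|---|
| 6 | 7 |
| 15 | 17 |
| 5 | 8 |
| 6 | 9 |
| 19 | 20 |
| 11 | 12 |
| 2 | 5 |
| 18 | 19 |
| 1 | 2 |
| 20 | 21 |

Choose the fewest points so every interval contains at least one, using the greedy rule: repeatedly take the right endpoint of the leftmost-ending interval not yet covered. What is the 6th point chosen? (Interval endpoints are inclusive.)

Process intervals by earliest right end; each time one isn't hit yet, stab at its right endpoint.
Sorted: [1,2] [2,5] [6,7] [5,8] [6,9] [11,12] [15,17] [18,19] [19,20] [20,21]
{[1,2],[2,5]} hit by 2; {[6,7],[5,8],[6,9]} hit by 7; {[11,12]} hit by 12; {[15,17]} hit by 17; {[18,19],[19,20]} hit by 19; {[20,21]} hit by 21.
Points: 2, 7, 12, 17, 19, 21 (6 total).

21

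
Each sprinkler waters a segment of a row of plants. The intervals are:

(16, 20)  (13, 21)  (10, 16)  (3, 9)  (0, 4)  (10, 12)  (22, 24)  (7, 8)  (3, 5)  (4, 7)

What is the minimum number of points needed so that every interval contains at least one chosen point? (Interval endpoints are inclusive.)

Sorted: [0,4] [3,5] [4,7] [7,8] [3,9] [10,12] [10,16] [16,20] [13,21] [22,24]
{[0,4],[3,5],[4,7]} hit by 4; {[7,8],[3,9]} hit by 8; {[10,12],[10,16]} hit by 12; {[16,20],[13,21]} hit by 20; {[22,24]} hit by 24.
Points: 4, 8, 12, 20, 24 (5 total).

5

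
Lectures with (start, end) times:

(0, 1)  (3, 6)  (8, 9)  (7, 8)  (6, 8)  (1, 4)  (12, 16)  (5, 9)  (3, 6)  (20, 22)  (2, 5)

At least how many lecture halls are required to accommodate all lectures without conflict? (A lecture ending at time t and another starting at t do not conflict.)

The answer is the maximum number of intervals overlapping at any instant.
starts: [0, 1, 2, 3, 3, 5, 6, 7, 8, 12, 20]
ends:   [1, 4, 5, 6, 6, 8, 8, 9, 9, 16, 22]
s0→1 e1→0 s1→1 s2→2 s3→3 s3→4  — peak 4.

4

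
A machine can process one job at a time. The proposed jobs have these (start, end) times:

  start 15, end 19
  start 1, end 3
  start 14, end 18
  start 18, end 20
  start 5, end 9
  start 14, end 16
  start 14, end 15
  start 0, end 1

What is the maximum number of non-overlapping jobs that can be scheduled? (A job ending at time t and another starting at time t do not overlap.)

By end time: (0,1), (1,3), (5,9), (14,15), (14,16), (14,18), (15,19), (18,20).
Pick (0,1); next start ≥ 1 → (1,3); next start ≥ 3 → (5,9); next start ≥ 9 → (14,15); next start ≥ 15 → (15,19).
Selected 5 jobs.

5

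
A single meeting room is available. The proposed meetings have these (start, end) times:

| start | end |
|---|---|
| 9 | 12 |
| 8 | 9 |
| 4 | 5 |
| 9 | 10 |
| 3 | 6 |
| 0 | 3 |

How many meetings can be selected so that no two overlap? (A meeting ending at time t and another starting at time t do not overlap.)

4

Order by finish time; keep every interval that doesn't clash with the previous kept one.
By end time: (0,3), (4,5), (3,6), (8,9), (9,10), (9,12).
Pick (0,3); next start ≥ 3 → (4,5); next start ≥ 5 → (8,9); next start ≥ 9 → (9,10).
Selected 4 meetings.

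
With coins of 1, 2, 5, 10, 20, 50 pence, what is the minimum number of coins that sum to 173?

6

173 = 3×50 + 1×20 + 1×2 + 1×1
Total coins = 3 + 1 + 1 + 1 = 6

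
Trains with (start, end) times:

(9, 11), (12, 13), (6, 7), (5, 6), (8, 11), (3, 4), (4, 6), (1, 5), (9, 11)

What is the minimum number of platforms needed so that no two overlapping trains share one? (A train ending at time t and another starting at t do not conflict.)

starts: [1, 3, 4, 5, 6, 8, 9, 9, 12]
ends:   [4, 5, 6, 6, 7, 11, 11, 11, 13]
s1→1 s3→2 e4→1 s4→2 e5→1 s5→2 e6→1 e6→0 s6→1 e7→0 s8→1 s9→2 s9→3  — peak 3.

3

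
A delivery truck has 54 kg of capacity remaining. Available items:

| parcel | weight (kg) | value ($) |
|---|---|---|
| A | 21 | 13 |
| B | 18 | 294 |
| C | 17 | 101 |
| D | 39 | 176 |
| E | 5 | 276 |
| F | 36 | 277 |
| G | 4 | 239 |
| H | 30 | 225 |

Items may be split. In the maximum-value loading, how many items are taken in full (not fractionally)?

3

Ratios (sorted): G 59.75, E 55.20, B 16.33, F 7.69, H 7.50, C 5.94, D 4.51, A 0.62
take G (4 @ 239); take E (5 @ 276); take B (18 @ 294); take 27/36 of F → 207.75. Capacity used 54/54.
3 item(s) taken whole; one partial (take 27/36 of F).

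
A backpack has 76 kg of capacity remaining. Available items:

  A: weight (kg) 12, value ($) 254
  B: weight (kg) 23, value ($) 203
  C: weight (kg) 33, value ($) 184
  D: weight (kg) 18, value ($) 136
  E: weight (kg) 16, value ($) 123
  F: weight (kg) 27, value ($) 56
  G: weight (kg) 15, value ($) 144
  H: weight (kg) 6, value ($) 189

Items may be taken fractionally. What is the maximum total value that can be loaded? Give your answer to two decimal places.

943.22

Greedy by value/weight ratio, highest first.
Ratios (sorted): H 31.50, A 21.17, G 9.60, B 8.83, E 7.69, D 7.56, C 5.58, F 2.07
take H (6 @ 189); take A (12 @ 254); take G (15 @ 144); take B (23 @ 203); take E (16 @ 123); take 4/18 of D → 30.22. Capacity used 76/76.
Total value = 943.22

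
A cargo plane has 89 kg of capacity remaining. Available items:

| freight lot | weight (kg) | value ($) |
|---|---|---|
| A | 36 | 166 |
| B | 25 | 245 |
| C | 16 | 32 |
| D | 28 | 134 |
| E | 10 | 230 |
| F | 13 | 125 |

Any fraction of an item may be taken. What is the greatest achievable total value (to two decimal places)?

793.94

Ratios (sorted): E 23.00, B 9.80, F 9.62, D 4.79, A 4.61, C 2.00
take E (10 @ 230); take B (25 @ 245); take F (13 @ 125); take D (28 @ 134); take 13/36 of A → 59.94. Capacity used 89/89.
Total value = 793.94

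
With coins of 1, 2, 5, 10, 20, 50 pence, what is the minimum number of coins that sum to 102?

102 − 2×50→2 − 1×2→0
Total coins = 2 + 1 = 3

3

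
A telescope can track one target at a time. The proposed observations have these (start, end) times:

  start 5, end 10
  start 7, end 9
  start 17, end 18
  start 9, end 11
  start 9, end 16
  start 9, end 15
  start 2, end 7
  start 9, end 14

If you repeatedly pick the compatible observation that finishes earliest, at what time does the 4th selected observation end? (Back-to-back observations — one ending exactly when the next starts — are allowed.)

18

By end time: (2,7), (7,9), (5,10), (9,11), (9,14), (9,15), (9,16), (17,18).
Pick (2,7); next start ≥ 7 → (7,9); next start ≥ 9 → (9,11); next start ≥ 11 → (17,18).
Selected: (2,7) (7,9) (9,11) (17,18)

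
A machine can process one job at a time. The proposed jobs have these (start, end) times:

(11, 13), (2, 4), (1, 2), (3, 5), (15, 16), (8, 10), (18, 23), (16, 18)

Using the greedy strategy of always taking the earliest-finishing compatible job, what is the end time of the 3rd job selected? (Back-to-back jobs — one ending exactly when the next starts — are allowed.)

10

Sort by end time and greedily take each interval whose start is ≥ the last chosen end.
Sorted by end: (1,2)  (2,4)  (3,5)  (8,10)  (11,13)  (15,16)  (16,18)  (18,23)
take (1,2); take (2,4); take (8,10); take (11,13); take (15,16); take (16,18); take (18,23).
Selected: (1,2) (2,4) (8,10) (11,13) (15,16) (16,18) (18,23)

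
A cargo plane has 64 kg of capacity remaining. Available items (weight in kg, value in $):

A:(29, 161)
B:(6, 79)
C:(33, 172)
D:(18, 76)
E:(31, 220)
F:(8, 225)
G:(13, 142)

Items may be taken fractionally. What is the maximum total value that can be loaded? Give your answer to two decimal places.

699.31

Ratios (sorted): F 28.12, B 13.17, G 10.92, E 7.10, A 5.55, C 5.21, D 4.22
take F (8 @ 225); take B (6 @ 79); take G (13 @ 142); take E (31 @ 220); take 6/29 of A → 33.31. Capacity used 64/64.
Total value = 699.31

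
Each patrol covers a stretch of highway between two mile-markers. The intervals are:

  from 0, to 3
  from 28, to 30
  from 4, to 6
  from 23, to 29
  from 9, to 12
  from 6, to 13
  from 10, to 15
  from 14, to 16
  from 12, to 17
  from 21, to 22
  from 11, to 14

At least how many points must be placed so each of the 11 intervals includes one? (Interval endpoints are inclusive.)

Process intervals by earliest right end; each time one isn't hit yet, stab at its right endpoint.
Sorted: [0,3] [4,6] [9,12] [6,13] [11,14] [10,15] [14,16] [12,17] [21,22] [23,29] [28,30]
{[0,3]} hit by 3; {[4,6]} hit by 6; {[9,12],[6,13],[11,14],[10,15]} hit by 12; {[14,16],[12,17]} hit by 16; {[21,22]} hit by 22; {[23,29],[28,30]} hit by 29.
Points: 3, 6, 12, 16, 22, 29 (6 total).

6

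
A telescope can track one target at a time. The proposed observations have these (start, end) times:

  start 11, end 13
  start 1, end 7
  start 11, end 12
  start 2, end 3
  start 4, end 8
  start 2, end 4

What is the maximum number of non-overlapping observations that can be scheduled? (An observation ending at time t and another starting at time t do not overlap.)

Order by finish time; keep every interval that doesn't clash with the previous kept one.
By end time: (2,3), (2,4), (1,7), (4,8), (11,12), (11,13).
Pick (2,3); next start ≥ 3 → (4,8); next start ≥ 8 → (11,12).
Selected 3 observations.

3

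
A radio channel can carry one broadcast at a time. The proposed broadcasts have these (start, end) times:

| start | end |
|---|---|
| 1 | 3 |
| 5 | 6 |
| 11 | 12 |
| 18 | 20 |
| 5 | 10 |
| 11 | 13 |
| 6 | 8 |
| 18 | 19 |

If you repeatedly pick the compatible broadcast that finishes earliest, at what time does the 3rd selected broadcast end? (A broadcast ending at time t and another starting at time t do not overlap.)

8

Order by finish time; keep every interval that doesn't clash with the previous kept one.
Sorted by end: (1,3)  (5,6)  (6,8)  (5,10)  (11,12)  (11,13)  (18,19)  (18,20)
take (1,3); take (5,6); take (6,8); take (11,12); skip (11,13); take (18,19); skip (18,20).
Selected: (1,3) (5,6) (6,8) (11,12) (18,19)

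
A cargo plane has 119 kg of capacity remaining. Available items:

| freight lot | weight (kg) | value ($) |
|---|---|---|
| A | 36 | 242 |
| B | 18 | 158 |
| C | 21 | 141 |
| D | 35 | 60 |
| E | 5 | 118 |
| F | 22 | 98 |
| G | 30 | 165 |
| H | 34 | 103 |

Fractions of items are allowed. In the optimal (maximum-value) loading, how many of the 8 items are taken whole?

Sort by value per unit weight and fill in that order.
Ratios (sorted): E 23.60, B 8.78, A 6.72, C 6.71, G 5.50, F 4.45, H 3.03, D 1.71
take E (5 @ 118); take B (18 @ 158); take A (36 @ 242); take C (21 @ 141); take G (30 @ 165); take 9/22 of F → 40.09. Capacity used 119/119.
5 item(s) taken whole; one partial (take 9/22 of F).

5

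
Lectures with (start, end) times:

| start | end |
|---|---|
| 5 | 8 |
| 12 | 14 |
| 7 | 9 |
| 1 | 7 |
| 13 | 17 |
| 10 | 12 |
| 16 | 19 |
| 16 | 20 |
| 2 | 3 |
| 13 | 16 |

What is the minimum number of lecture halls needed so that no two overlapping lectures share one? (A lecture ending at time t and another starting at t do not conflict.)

Events (time:±→running): 1:+→1 2:+→2 3:-→1 5:+→2 7:-→1 7:+→2 8:-→1 9:-→0 10:+→1 12:-→0 12:+→1 13:+→2 13:+→3 … peak 3.

3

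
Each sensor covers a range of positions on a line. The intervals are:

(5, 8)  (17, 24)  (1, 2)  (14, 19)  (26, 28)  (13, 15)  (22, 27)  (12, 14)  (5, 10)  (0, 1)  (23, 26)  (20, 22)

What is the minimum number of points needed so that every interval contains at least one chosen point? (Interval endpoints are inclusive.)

5

Sorted: [0,1] [1,2] [5,8] [5,10] [12,14] [13,15] [14,19] [20,22] [17,24] [23,26] [22,27] [26,28]
{[0,1],[1,2]} hit by 1; {[5,8],[5,10]} hit by 8; {[12,14],[13,15],[14,19]} hit by 14; {[20,22],[17,24]} hit by 22; {[23,26],[22,27],[26,28]} hit by 26.
Points: 1, 8, 14, 22, 26 (5 total).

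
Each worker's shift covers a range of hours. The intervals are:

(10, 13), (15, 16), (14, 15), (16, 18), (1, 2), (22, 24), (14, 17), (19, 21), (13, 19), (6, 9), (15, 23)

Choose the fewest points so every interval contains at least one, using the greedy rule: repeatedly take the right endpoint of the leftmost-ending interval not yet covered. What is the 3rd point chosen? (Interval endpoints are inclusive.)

13

By right end: [1,2]  [6,9]  [10,13]  [14,15]  [15,16]  [14,17]  [16,18]  [13,19]  [19,21]  [15,23]  [22,24]
[1,2] uncovered → point at 2; [6,9] uncovered → point at 9; [10,13] uncovered → point at 13; [14,15] uncovered → point at 15; [16,18] uncovered → point at 18; [19,21] uncovered → point at 21; [22,24] uncovered → point at 24.
Points: 2, 9, 13, 15, 18, 21, 24 (7 total).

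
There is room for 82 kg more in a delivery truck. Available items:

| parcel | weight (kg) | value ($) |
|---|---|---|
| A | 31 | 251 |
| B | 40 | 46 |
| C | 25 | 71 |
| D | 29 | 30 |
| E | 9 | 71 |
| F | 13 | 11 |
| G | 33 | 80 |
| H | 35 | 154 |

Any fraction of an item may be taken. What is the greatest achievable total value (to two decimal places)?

495.88

Sort by value per unit weight and fill in that order.
Ratios (sorted): A 8.10, E 7.89, H 4.40, C 2.84, G 2.42, B 1.15, D 1.03, F 0.85
take A (31 @ 251); take E (9 @ 71); take H (35 @ 154); take 7/25 of C → 19.88. Capacity used 82/82.
Total value = 495.88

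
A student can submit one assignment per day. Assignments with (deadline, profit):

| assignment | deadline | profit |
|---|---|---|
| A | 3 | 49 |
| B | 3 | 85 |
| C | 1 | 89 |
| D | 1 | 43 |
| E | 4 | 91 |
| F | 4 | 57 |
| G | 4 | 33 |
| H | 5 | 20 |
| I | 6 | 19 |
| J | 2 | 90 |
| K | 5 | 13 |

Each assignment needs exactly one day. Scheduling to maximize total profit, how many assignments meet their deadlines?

Take jobs in profit order; each goes to the latest open slot no later than its deadline.
By profit: E(d4,91), J(d2,90), C(d1,89), B(d3,85), F(d4,57), A(d3,49), D(d1,43), G(d4,33), H(d5,20), I(d6,19), K(d5,13)
E→slot 4; J→slot 2; C→slot 1; B→slot 3; F skipped; A skipped; D skipped; G skipped; H→slot 5; I→slot 6; K skipped.
6 of 11 scheduled.

6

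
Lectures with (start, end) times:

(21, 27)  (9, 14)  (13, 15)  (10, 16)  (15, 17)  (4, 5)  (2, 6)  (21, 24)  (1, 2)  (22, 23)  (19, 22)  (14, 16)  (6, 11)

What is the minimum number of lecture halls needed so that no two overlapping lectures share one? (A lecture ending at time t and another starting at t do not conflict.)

3

The answer is the maximum number of intervals overlapping at any instant.
starts: [1, 2, 4, 6, 9, 10, 13, 14, 15, 19, 21, 21, 22]
ends:   [2, 5, 6, 11, 14, 15, 16, 16, 17, 22, 23, 24, 27]
s1→1 e2→0 s2→1 s4→2 e5→1 e6→0 s6→1 s9→2 s10→3  — peak 3.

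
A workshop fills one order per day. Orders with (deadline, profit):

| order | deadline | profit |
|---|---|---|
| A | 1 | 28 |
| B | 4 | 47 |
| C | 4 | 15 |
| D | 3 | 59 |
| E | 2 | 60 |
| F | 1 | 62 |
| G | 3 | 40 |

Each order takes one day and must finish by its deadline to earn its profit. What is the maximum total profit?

By profit: F(d1,62), E(d2,60), D(d3,59), B(d4,47), G(d3,40), A(d1,28), C(d4,15)
F→slot 1; E→slot 2; D→slot 3; B→slot 4; G skipped; A skipped; C skipped.
Profit = 62 + 60 + 59 + 47 = 228

228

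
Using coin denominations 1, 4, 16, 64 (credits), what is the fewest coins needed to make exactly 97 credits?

4

Use the largest denomination that fits, subtract, and repeat.
97 = 1×64 + 2×16 + 1×1
Total coins = 1 + 2 + 1 = 4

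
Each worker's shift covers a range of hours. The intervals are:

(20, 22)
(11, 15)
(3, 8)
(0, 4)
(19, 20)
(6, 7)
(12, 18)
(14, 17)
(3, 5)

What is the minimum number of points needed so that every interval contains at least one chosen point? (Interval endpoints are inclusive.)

Sorted: [0,4] [3,5] [6,7] [3,8] [11,15] [14,17] [12,18] [19,20] [20,22]
{[0,4],[3,5]} hit by 4; {[6,7],[3,8]} hit by 7; {[11,15],[14,17],[12,18]} hit by 15; {[19,20],[20,22]} hit by 20.
Points: 4, 7, 15, 20 (4 total).

4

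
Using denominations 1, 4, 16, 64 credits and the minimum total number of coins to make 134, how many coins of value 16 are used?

134 = 2×64 + 1×4 + 2×1
Count of 16: 0

0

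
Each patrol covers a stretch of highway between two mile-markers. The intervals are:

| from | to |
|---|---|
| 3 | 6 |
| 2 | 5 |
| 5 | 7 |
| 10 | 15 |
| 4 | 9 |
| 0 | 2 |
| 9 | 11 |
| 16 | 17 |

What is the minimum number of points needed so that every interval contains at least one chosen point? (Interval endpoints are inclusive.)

Sorted: [0,2] [2,5] [3,6] [5,7] [4,9] [9,11] [10,15] [16,17]
{[0,2],[2,5]} hit by 2; {[3,6],[5,7],[4,9]} hit by 6; {[9,11],[10,15]} hit by 11; {[16,17]} hit by 17.
Points: 2, 6, 11, 17 (4 total).

4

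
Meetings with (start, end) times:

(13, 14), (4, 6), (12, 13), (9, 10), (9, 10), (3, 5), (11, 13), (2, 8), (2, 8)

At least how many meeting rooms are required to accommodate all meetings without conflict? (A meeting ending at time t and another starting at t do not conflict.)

Count concurrent intervals with a sweep; the peak is the room count.
starts: [2, 2, 3, 4, 9, 9, 11, 12, 13]
ends:   [5, 6, 8, 8, 10, 10, 13, 13, 14]
s2→1 s2→2 s3→3 s4→4  — peak 4.

4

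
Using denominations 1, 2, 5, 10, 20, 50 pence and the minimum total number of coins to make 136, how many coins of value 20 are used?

1

Greedy: take as many of the largest coin as possible, then repeat with the remainder.
136 − 2×50→36 − 1×20→16 − 1×10→6 − 1×5→1 − 1×1→0
Count of 20: 1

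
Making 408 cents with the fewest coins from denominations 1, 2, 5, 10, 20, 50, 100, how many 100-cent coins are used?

4

408 = 4×100 + 1×5 + 1×2 + 1×1
Count of 100: 4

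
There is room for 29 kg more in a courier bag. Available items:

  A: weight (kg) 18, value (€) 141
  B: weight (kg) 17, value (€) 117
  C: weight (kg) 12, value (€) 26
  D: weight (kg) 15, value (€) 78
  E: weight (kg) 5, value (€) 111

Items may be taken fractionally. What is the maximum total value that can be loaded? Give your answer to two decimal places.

Ratios (sorted): E 22.20, A 7.83, B 6.88, D 5.20, C 2.17
take E (5 @ 111); take A (18 @ 141); take 6/17 of B → 41.29. Capacity used 29/29.
Total value = 293.29

293.29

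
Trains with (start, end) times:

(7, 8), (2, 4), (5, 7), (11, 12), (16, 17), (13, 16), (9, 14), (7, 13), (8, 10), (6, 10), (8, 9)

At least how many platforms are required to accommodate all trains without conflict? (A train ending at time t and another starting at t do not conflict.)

The answer is the maximum number of intervals overlapping at any instant.
starts: [2, 5, 6, 7, 7, 8, 8, 9, 11, 13, 16]
ends:   [4, 7, 8, 9, 10, 10, 12, 13, 14, 16, 17]
s2→1 e4→0 s5→1 s6→2 e7→1 s7→2 s7→3 e8→2 s8→3 s8→4  — peak 4.

4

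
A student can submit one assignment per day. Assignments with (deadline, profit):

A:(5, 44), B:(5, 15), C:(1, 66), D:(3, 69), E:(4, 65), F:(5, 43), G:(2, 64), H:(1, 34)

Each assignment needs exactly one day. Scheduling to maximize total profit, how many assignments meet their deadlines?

Take jobs in profit order; each goes to the latest open slot no later than its deadline.
Profit order: D=69 C=66 E=65 G=64 A=44 F=43 H=34 B=15
Assign: D→slot 3, C→slot 1, E→slot 4, G→slot 2, A→slot 5, F skipped, H skipped, B skipped.
Slots: [1:C] [2:G] [3:D] [4:E] [5:A]
5 of 8 scheduled.

5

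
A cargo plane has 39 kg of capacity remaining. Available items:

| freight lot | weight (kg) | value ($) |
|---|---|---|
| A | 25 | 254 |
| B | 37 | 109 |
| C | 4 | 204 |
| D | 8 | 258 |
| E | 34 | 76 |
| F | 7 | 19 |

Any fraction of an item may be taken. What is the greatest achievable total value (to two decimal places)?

Greedy by value/weight ratio, highest first.
Order: C (204/4=51.00) > D (258/8=32.25) > A (254/25=10.16) > B (109/37=2.95) > F (19/7=2.71) > E (76/34=2.24)
Fill: take C (4 @ 204) → take D (8 @ 258) → take A (25 @ 254) → take 2/37 of B → 5.89; 39/39 used.
Total value = 721.89

721.89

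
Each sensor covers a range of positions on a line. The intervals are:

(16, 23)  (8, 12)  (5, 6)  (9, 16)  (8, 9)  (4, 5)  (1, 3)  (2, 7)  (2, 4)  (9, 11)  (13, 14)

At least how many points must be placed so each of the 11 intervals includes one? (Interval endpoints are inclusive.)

5

Process intervals by earliest right end; each time one isn't hit yet, stab at its right endpoint.
Sorted: [1,3] [2,4] [4,5] [5,6] [2,7] [8,9] [9,11] [8,12] [13,14] [9,16] [16,23]
{[1,3],[2,4]} hit by 3; {[4,5],[5,6],[2,7]} hit by 5; {[8,9],[9,11],[8,12]} hit by 9; {[13,14],[9,16]} hit by 14; {[16,23]} hit by 23.
Points: 3, 5, 9, 14, 23 (5 total).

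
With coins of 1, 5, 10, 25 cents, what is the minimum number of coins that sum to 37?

4

37 = 1×25 + 1×10 + 2×1
Total coins = 1 + 1 + 2 = 4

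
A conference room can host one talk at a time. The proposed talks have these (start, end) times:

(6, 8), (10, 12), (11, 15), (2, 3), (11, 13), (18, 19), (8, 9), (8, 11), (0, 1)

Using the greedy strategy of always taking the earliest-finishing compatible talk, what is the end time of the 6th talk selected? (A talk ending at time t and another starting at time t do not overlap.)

By end time: (0,1), (2,3), (6,8), (8,9), (8,11), (10,12), (11,13), (11,15), (18,19).
Pick (0,1); next start ≥ 1 → (2,3); next start ≥ 3 → (6,8); next start ≥ 8 → (8,9); next start ≥ 9 → (10,12); next start ≥ 12 → (18,19).
Selected: (0,1) (2,3) (6,8) (8,9) (10,12) (18,19)

19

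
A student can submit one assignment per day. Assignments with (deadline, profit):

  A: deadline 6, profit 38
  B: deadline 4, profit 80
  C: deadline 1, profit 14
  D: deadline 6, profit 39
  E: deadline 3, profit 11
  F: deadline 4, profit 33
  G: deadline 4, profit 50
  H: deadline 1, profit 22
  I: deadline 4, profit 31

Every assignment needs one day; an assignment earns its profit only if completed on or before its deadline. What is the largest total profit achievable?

271

Take jobs in profit order; each goes to the latest open slot no later than its deadline.
Profit order: B=80 G=50 D=39 A=38 F=33 I=31 H=22 C=14 E=11
Assign: B→slot 4, G→slot 3, D→slot 6, A→slot 5, F→slot 2, I→slot 1, H skipped, C skipped, E skipped.
Slots: [1:I] [2:F] [3:G] [4:B] [5:A] [6:D]
Profit = 31 + 33 + 50 + 80 + 38 + 39 = 271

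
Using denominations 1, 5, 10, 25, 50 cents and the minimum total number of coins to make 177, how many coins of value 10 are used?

0

177 − 3×50→27 − 1×25→2 − 2×1→0
Count of 10: 0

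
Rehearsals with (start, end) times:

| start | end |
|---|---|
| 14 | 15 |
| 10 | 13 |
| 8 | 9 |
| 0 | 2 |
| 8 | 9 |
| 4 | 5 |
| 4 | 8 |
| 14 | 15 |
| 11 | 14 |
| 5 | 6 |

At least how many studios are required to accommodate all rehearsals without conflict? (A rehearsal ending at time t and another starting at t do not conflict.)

Count concurrent intervals with a sweep; the peak is the room count.
Events (time:±→running): 0:+→1 2:-→0 4:+→1 4:+→2 … peak 2.

2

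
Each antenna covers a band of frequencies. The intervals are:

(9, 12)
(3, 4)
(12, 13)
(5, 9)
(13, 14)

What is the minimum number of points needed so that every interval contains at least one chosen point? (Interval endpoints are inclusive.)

Process intervals by earliest right end; each time one isn't hit yet, stab at its right endpoint.
Sorted: [3,4] [5,9] [9,12] [12,13] [13,14]
{[3,4]} hit by 4; {[5,9],[9,12]} hit by 9; {[12,13],[13,14]} hit by 13.
Points: 4, 9, 13 (3 total).

3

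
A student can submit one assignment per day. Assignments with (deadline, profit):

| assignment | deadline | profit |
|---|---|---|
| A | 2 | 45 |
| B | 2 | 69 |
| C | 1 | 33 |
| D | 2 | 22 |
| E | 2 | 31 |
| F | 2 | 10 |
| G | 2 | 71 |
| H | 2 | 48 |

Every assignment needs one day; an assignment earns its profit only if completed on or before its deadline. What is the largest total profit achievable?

140

Take jobs in profit order; each goes to the latest open slot no later than its deadline.
Profit order: G=71 B=69 H=48 A=45 C=33 E=31 D=22 F=10
Assign: G→slot 2, B→slot 1, H skipped, A skipped, C skipped, E skipped, D skipped, F skipped.
Slots: [1:B] [2:G]
Profit = 69 + 71 = 140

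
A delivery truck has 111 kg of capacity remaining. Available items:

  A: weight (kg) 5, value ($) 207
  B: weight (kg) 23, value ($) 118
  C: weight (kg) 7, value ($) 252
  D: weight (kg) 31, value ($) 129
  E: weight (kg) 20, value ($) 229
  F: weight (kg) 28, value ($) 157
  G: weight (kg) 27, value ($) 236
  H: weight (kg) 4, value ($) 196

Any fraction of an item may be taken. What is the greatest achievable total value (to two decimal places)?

1379.61

Greedy by value/weight ratio, highest first.
Order: H (196/4=49.00) > A (207/5=41.40) > C (252/7=36.00) > E (229/20=11.45) > G (236/27=8.74) > F (157/28=5.61) > B (118/23=5.13) > D (129/31=4.16)
Fill: take H (4 @ 196) → take A (5 @ 207) → take C (7 @ 252) → take E (20 @ 229) → take G (27 @ 236) → take F (28 @ 157) → take 20/23 of B → 102.61; 111/111 used.
Total value = 1379.61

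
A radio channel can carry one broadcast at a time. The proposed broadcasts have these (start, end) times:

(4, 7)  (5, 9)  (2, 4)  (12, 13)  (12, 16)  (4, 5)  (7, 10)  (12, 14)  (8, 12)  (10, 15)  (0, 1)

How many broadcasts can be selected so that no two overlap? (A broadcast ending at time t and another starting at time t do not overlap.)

5

Order by finish time; keep every interval that doesn't clash with the previous kept one.
Sorted by end: (0,1)  (2,4)  (4,5)  (4,7)  (5,9)  (7,10)  (8,12)  (12,13)  (12,14)  (10,15)  (12,16)
take (0,1); take (2,4); take (4,5); skip (4,7); take (5,9); skip (7,10); take (12,13); skip (12,14).
Selected 5 broadcasts.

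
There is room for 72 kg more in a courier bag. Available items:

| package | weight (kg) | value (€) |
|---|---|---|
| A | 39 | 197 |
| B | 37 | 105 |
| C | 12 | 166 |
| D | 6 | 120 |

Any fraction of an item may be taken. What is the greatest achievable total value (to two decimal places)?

Order: D (120/6=20.00) > C (166/12=13.83) > A (197/39=5.05) > B (105/37=2.84)
Fill: take D (6 @ 120) → take C (12 @ 166) → take A (39 @ 197) → take 15/37 of B → 42.57; 72/72 used.
Total value = 525.57

525.57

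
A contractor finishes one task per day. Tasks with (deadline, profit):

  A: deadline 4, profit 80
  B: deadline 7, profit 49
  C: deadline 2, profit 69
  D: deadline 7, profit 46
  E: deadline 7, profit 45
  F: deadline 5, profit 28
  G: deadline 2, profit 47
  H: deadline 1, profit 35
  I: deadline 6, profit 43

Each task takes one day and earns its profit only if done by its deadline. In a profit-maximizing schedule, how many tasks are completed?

Take jobs in profit order; each goes to the latest open slot no later than its deadline.
Profit order: A=80 C=69 B=49 G=47 D=46 E=45 I=43 H=35 F=28
Assign: A→slot 4, C→slot 2, B→slot 7, G→slot 1, D→slot 6, E→slot 5, I→slot 3, H skipped, F skipped.
Slots: [1:G] [2:C] [3:I] [4:A] [5:E] [6:D] [7:B]
7 of 9 scheduled.

7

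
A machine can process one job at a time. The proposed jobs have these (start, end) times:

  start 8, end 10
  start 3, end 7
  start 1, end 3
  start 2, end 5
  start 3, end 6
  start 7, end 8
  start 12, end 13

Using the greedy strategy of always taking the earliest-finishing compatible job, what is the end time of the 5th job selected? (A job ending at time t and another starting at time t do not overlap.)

13

Sorted by end: (1,3)  (2,5)  (3,6)  (3,7)  (7,8)  (8,10)  (12,13)
take (1,3); take (3,6); take (7,8); take (8,10); take (12,13).
Selected: (1,3) (3,6) (7,8) (8,10) (12,13)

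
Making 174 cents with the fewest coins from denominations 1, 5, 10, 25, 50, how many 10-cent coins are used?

174 = 3×50 + 2×10 + 4×1
Count of 10: 2

2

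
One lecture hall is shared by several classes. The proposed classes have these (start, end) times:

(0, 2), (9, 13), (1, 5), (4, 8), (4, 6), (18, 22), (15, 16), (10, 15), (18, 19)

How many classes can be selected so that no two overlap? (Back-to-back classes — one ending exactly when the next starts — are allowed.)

Sorted by end: (0,2)  (1,5)  (4,6)  (4,8)  (9,13)  (10,15)  (15,16)  (18,19)  (18,22)
take (0,2); take (4,6); skip (4,8); take (9,13); take (15,16); take (18,19); skip (18,22).
Selected 5 classes.

5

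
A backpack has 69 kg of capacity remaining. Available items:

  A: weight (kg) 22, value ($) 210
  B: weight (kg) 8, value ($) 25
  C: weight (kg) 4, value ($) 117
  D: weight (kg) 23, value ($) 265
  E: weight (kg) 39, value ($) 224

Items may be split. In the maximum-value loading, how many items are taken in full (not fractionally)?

Greedy by value/weight ratio, highest first.
Order: C (117/4=29.25) > D (265/23=11.52) > A (210/22=9.55) > E (224/39=5.74) > B (25/8=3.12)
Fill: take C (4 @ 117) → take D (23 @ 265) → take A (22 @ 210) → take 20/39 of E → 114.87; 69/69 used.
3 item(s) taken whole; one partial (take 20/39 of E).

3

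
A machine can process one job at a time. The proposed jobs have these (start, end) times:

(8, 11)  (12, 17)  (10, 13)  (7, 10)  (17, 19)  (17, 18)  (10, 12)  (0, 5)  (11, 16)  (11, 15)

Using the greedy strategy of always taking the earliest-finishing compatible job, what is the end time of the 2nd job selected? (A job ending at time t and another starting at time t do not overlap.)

10

By end time: (0,5), (7,10), (8,11), (10,12), (10,13), (11,15), (11,16), (12,17), (17,18), (17,19).
Pick (0,5); next start ≥ 5 → (7,10); next start ≥ 10 → (10,12); next start ≥ 12 → (12,17); next start ≥ 17 → (17,18).
Selected: (0,5) (7,10) (10,12) (12,17) (17,18)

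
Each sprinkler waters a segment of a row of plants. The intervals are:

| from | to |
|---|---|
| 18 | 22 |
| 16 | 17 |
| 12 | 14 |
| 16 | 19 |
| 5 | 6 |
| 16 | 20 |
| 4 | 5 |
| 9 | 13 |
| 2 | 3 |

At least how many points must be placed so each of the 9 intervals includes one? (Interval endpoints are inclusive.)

Process intervals by earliest right end; each time one isn't hit yet, stab at its right endpoint.
By right end: [2,3]  [4,5]  [5,6]  [9,13]  [12,14]  [16,17]  [16,19]  [16,20]  [18,22]
[2,3] uncovered → point at 3; [4,5] uncovered → point at 5; [9,13] uncovered → point at 13; [16,17] uncovered → point at 17; [18,22] uncovered → point at 22.
Points: 3, 5, 13, 17, 22 (5 total).

5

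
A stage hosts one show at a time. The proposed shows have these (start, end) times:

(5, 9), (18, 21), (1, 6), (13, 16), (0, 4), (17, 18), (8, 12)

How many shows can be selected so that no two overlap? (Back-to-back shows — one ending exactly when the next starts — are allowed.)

5

Sort by end time and greedily take each interval whose start is ≥ the last chosen end.
By end time: (0,4), (1,6), (5,9), (8,12), (13,16), (17,18), (18,21).
Pick (0,4); next start ≥ 4 → (5,9); next start ≥ 9 → (13,16); next start ≥ 16 → (17,18); next start ≥ 18 → (18,21).
Selected 5 shows.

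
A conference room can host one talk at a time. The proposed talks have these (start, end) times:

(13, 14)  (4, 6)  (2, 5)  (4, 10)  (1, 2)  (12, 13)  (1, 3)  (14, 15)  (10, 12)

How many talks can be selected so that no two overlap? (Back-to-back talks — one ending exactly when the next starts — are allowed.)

Sorted by end: (1,2)  (1,3)  (2,5)  (4,6)  (4,10)  (10,12)  (12,13)  (13,14)  (14,15)
take (1,2); take (2,5); take (10,12); take (12,13); take (13,14); take (14,15).
Selected 6 talks.

6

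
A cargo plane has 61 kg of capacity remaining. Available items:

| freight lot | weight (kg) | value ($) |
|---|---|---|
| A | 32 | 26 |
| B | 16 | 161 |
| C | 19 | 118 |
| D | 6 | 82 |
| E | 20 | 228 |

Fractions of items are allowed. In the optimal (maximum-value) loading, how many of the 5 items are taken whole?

4

Greedy by value/weight ratio, highest first.
Order: D (82/6=13.67) > E (228/20=11.40) > B (161/16=10.06) > C (118/19=6.21) > A (26/32=0.81)
Fill: take D (6 @ 82) → take E (20 @ 228) → take B (16 @ 161) → take C (19 @ 118); 61/61 used.
4 item(s) taken whole.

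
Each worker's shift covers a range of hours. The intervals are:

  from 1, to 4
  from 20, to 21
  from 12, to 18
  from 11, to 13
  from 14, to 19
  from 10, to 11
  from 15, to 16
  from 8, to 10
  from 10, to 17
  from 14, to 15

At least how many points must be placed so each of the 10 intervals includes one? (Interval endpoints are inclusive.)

5

Sort by right endpoint; whenever an interval is uncovered, place a point at its right end.
By right end: [1,4]  [8,10]  [10,11]  [11,13]  [14,15]  [15,16]  [10,17]  [12,18]  [14,19]  [20,21]
[1,4] uncovered → point at 4; [8,10] uncovered → point at 10; [11,13] uncovered → point at 13; [14,15] uncovered → point at 15; [20,21] uncovered → point at 21.
Points: 4, 10, 13, 15, 21 (5 total).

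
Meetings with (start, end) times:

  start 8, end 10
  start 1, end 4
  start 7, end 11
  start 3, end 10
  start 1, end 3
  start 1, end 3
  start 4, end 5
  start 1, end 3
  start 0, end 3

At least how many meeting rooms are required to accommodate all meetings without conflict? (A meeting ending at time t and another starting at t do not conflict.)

Count concurrent intervals with a sweep; the peak is the room count.
Events (time:±→running): 0:+→1 1:+→2 1:+→3 1:+→4 1:+→5 … peak 5.

5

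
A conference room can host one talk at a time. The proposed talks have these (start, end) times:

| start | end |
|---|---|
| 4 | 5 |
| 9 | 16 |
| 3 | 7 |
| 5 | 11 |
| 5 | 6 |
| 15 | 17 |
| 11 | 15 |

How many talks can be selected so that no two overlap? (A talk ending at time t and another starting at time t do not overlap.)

Sorted by end: (4,5)  (5,6)  (3,7)  (5,11)  (11,15)  (9,16)  (15,17)
take (4,5); take (5,6); skip (3,7); take (11,15); skip (9,16); take (15,17).
Selected 4 talks.

4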